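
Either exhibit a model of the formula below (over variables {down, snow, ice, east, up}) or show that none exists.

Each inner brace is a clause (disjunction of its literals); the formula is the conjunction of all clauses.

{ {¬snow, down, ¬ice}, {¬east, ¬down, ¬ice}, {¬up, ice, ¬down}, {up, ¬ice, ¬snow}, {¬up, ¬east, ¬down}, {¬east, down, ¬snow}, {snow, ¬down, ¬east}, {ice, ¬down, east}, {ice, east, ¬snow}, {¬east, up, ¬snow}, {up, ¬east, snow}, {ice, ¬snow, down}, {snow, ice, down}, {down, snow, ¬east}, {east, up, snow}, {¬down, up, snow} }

Case snow = True:
Case down = True:
Case east = False:
The clause (ice) is unit, so ice = True.
The clause (up) is unit, so up = True.
This assignment satisfies each clause.

down: True; snow: True; ice: True; east: False; up: True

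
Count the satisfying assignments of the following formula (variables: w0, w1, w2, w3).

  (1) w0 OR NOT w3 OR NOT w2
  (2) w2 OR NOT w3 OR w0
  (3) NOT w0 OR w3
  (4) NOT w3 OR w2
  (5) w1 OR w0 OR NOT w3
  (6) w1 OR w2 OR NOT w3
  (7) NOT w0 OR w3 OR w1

6

There are 2^4 = 16 truth assignments over (w0, w1, w2, w3).
Check each against the 7 clauses (columns in the order w0, w1, w2, w3):
  F F F F  ✓ satisfies all
  F F F T  ✗ fails (w2 OR NOT w3 OR w0)
  F F T F  ✓ satisfies all
  F F T T  ✗ fails (w0 OR NOT w3 OR NOT w2)
  F T F F  ✓ satisfies all
  F T F T  ✗ fails (w2 OR NOT w3 OR w0)
  F T T F  ✓ satisfies all
  F T T T  ✗ fails (w0 OR NOT w3 OR NOT w2)
  T F F F  ✗ fails (NOT w0 OR w3)
  T F F T  ✗ fails (NOT w3 OR w2)
  T F T F  ✗ fails (NOT w0 OR w3)
  T F T T  ✓ satisfies all
  T T F F  ✗ fails (NOT w0 OR w3)
  T T F T  ✗ fails (NOT w3 OR w2)
  T T T F  ✗ fails (NOT w0 OR w3)
  T T T T  ✓ satisfies all
6 of the 16 rows are models.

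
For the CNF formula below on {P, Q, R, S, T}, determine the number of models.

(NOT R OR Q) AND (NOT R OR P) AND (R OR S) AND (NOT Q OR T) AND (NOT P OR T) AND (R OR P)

There are 2^5 = 32 truth assignments over (P, Q, R, S, T).
Split on P. With P = true, the clauses containing P are satisfied and NOT P drops from the rest; 4 of the 2^4 = 16 assignments to the other variables satisfy what remains.
With P = false, by the same count on the reduced clause set, 0 assignments work.
(One model: P=T, Q=F, R=F, S=T, T=T.)
Total: 4 + 0 = 4.

4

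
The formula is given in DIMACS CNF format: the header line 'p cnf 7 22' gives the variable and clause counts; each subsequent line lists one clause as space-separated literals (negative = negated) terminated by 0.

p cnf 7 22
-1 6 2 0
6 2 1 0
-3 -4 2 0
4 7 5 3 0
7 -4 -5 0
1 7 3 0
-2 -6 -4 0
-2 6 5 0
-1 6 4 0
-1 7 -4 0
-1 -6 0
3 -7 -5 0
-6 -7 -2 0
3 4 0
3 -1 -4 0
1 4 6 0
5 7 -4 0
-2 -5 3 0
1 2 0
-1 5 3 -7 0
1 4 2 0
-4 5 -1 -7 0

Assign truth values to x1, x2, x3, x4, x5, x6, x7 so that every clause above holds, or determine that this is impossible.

x1=False, x2=True, x3=True, x4=False, x5=True, x6=True, x7=False

Try x1 = False.
(x2) alone gives x2 = True.
Try x7 = False.
(x3) alone gives x3 = True.
Try x4 = False.
(x6) alone gives x6 = True.
No clause remains; x5 is free.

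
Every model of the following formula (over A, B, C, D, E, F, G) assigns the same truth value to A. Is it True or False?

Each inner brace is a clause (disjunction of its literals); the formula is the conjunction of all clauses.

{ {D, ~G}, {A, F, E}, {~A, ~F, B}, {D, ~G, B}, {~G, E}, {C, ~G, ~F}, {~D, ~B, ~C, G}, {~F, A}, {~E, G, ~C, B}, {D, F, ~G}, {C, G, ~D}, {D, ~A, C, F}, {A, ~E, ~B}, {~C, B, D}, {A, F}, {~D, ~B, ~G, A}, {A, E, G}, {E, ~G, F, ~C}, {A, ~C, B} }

True

Suppose A = 0.
The clause (~F) is unit, so F = 0.
But (F) is also a unit clause — contradiction.
So every satisfying assignment has A = True.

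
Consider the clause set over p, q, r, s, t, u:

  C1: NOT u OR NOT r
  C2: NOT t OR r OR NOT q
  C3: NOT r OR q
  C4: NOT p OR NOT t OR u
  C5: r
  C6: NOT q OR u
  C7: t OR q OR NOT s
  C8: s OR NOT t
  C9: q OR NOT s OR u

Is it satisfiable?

The clause (r) is unit, so r = true.
The clause (NOT u) is unit, so u = false.
The clause (q) is unit, so q = true.
That conflicts with the unit clause (NOT q).
No assignment satisfies every clause.

No, unsatisfiable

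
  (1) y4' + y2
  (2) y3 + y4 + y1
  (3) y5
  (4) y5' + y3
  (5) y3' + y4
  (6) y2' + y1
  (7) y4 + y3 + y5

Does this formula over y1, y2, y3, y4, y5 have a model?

Satisfiable

(y5) alone gives y5 = 1.
(y3) alone gives y3 = 1.
(y4) alone gives y4 = 1.
(y2) alone gives y2 = 1.
(y1) alone gives y1 = 1.
Every clause now holds.
A satisfying assignment: y1: 1, y2: 1, y3: 1, y4: 1, y5: 1.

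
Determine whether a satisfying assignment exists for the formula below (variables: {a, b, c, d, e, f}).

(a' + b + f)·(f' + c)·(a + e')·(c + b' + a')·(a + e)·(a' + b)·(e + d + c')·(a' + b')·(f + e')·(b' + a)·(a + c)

Try f = 0.
Unit clause (e') forces e = 0.
Unit clause (a) forces a = 1.
Unit clause (b) forces b = 1.
That conflicts with the unit clause (b').
That branch fails; take f = 1 instead.
Unit clause (c) forces c = 1.
Try a = 1.
Unit clause (b) forces b = 1.
That conflicts with the unit clause (b').
That branch fails; take a = 0 instead.
Unit clause (e') forces e = 0.
That conflicts with the unit clause (e).
Neither a = 1 nor a = 0 works.
Neither f = 1 nor f = 0 works.
No assignment satisfies every clause.

Unsatisfiable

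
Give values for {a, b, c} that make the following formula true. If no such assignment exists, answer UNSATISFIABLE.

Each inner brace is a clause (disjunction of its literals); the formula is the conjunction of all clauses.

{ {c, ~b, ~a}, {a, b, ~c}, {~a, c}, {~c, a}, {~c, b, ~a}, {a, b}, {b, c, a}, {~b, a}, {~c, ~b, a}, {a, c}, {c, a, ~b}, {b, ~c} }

a: 1, b: 1, c: 1

Try a = 1.
From the singleton clause (c), c = 1.
From the singleton clause (b), b = 1.
Every clause now holds.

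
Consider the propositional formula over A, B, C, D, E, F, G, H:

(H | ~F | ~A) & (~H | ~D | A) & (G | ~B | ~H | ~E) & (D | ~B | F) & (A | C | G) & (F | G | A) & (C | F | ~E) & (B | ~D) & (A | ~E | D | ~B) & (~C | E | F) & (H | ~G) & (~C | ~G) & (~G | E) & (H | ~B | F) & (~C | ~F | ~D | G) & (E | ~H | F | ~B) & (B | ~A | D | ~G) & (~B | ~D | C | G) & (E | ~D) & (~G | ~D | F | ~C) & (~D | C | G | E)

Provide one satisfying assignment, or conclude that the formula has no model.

A ↦ 0,  B ↦ 0,  C ↦ 1,  D ↦ 0,  E ↦ 1,  F ↦ 1,  G ↦ 0,  H ↦ 1

Try B = 0.
(~D) alone gives D = 0.
Try H = 1.
Try C = 1.
(~G) alone gives G = 0.
Try F = 1.
All clauses hold; A, E can take either value.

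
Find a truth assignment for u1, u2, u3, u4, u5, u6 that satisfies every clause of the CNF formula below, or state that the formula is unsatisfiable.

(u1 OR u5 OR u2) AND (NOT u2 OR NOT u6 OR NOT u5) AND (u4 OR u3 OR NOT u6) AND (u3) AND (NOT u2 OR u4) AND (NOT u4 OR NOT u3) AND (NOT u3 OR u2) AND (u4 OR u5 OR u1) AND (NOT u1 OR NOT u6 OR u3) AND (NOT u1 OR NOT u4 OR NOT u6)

Unit clause (u3) forces u3 = true.
Unit clause (NOT u4) forces u4 = false.
Unit clause (NOT u2) forces u2 = false.
Now (u2) is unsatisfied and unit — conflict.

UNSATISFIABLE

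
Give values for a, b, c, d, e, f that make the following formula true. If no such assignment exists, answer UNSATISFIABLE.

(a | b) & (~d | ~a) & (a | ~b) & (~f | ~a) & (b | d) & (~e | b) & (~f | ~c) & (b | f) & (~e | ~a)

Case a = 1:
From the singleton clause (~d), d = 0.
From the singleton clause (~f), f = 0.
From the singleton clause (b), b = 1.
From the singleton clause (~e), e = 0.
All clauses hold; c can take either value.

a=1, b=1, c=0, d=0, e=0, f=0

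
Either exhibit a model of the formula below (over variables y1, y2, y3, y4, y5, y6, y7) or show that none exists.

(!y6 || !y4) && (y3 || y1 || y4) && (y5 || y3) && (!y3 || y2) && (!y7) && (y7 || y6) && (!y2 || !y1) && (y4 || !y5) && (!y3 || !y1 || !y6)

y1 ↦ false, y2 ↦ true, y3 ↦ true, y4 ↦ false, y5 ↦ false, y6 ↦ true, y7 ↦ false

From the singleton clause (!y7), y7 = false.
From the singleton clause (y6), y6 = true.
From the singleton clause (!y4), y4 = false.
From the singleton clause (!y5), y5 = false.
From the singleton clause (y3), y3 = true.
From the singleton clause (y2), y2 = true.
From the singleton clause (!y1), y1 = false.
All clauses are satisfied.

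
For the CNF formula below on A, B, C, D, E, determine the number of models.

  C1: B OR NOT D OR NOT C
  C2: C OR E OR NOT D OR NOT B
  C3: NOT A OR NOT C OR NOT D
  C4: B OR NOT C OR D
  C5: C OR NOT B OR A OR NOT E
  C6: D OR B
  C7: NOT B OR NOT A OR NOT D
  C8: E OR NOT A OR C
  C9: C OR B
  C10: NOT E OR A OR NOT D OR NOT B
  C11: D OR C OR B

There are 2^5 = 32 truth assignments over (A, B, C, D, E).
Split on A. With A = true, the clauses containing A are satisfied and NOT A drops from the rest; 3 of the 2^4 = 16 assignments to the other variables satisfy what remains.
With A = false, by the same count on the reduced clause set, 4 assignments work.
Total: 3 + 4 = 7.

7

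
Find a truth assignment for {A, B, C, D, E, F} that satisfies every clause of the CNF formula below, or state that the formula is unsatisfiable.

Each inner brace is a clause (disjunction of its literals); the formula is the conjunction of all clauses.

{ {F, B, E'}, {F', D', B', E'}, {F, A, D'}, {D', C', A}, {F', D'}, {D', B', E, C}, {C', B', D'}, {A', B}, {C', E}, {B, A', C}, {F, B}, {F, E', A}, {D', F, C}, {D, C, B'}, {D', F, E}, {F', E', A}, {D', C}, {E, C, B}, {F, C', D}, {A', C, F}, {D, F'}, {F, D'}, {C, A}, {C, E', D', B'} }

Try F = 0.
The clause (B) is unit, so B = 1.
The clause (D') is unit, so D = 0.
The clause (C) is unit, so C = 1.
Now (C') is unsatisfied and unit — conflict.
So F must be the other value — set F = 1.
The clause (D') is unit, so D = 0.
Now (D) is unsatisfied and unit — conflict.
Neither F = 1 nor F = 0 works.

UNSATISFIABLE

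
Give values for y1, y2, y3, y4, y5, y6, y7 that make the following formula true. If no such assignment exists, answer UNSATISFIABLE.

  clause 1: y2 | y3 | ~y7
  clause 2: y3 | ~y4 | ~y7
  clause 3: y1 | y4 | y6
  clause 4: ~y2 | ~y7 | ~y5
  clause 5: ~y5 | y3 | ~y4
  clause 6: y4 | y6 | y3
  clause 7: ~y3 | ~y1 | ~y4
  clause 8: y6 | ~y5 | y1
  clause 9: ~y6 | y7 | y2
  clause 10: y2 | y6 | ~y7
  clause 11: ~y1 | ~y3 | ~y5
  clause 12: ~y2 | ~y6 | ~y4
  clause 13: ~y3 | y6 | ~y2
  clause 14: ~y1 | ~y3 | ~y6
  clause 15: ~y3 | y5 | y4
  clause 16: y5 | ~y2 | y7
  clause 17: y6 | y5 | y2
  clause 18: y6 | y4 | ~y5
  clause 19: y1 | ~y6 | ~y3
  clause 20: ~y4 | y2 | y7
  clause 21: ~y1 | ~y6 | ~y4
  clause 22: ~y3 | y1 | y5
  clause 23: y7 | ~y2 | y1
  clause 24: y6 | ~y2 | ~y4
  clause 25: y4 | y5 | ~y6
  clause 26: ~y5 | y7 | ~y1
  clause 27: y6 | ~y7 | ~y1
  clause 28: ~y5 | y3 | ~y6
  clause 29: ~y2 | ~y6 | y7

Branch on y2: set y2 = 1.
Branch on y7: set y7 = 0.
From the singleton clause (y5), y5 = 1.
From the singleton clause (y1), y1 = 1.
Now (~y1) is unsatisfied and unit — conflict.
That branch fails; take y7 = 1 instead.
From the singleton clause (~y5), y5 = 0.
Branch on y3: set y3 = 1.
From the singleton clause (y6), y6 = 1.
From the singleton clause (~y4), y4 = 0.
Now (y4) is unsatisfied and unit — conflict.
That branch fails; take y3 = 0 instead.
From the singleton clause (~y4), y4 = 0.
From the singleton clause (y6), y6 = 1.
Now (~y6) is unsatisfied and unit — conflict.
Either choice for y3 ends in contradiction.
Either choice for y7 ends in contradiction.
That branch fails; take y2 = 0 instead.
Branch on y3: set y3 = 1.
Branch on y1: set y1 = 0.
From the singleton clause (~y6), y6 = 0.
From the singleton clause (y4), y4 = 1.
From the singleton clause (~y5), y5 = 0.
Now (y5) is unsatisfied and unit — conflict.
That branch fails; take y1 = 1 instead.
From the singleton clause (~y4), y4 = 0.
From the singleton clause (~y5), y5 = 0.
Now (y5) is unsatisfied and unit — conflict.
Either choice for y1 ends in contradiction.
That branch fails; take y3 = 0 instead.
From the singleton clause (~y7), y7 = 0.
From the singleton clause (~y6), y6 = 0.
From the singleton clause (y4), y4 = 1.
Now (~y4) is unsatisfied and unit — conflict.
Either choice for y3 ends in contradiction.
Either choice for y2 ends in contradiction.

UNSATISFIABLE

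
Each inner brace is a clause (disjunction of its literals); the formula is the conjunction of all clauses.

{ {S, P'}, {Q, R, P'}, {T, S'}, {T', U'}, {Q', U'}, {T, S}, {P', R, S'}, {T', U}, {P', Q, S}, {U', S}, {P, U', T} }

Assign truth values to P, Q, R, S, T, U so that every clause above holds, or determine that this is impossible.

UNSATISFIABLE

Branch on S: set S = 1.
Unit clause (T) forces T = 1.
Unit clause (U') forces U = 0.
Now (U) is unsatisfied and unit — conflict.
Backtrack on S: now try S = 0.
Unit clause (P') forces P = 0.
Unit clause (T) forces T = 1.
Unit clause (U') forces U = 0.
Now (U) is unsatisfied and unit — conflict.
Neither S = 1 nor S = 0 works.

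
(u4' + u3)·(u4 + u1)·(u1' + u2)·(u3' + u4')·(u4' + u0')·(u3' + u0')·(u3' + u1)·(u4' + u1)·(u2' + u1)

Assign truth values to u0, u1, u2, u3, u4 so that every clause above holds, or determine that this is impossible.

u0=0, u1=1, u2=1, u3=1, u4=0

Try u4 = 0.
From the singleton clause (u1), u1 = 1.
From the singleton clause (u2), u2 = 1.
Try u3 = 1.
From the singleton clause (u0'), u0 = 0.
All clauses are satisfied.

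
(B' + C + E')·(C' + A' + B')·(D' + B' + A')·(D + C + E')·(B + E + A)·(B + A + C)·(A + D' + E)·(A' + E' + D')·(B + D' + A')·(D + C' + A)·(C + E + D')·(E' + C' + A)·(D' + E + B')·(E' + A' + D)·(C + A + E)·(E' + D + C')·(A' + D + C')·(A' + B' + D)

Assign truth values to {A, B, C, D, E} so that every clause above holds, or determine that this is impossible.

A: 1; B: 0; C: 0; D: 0; E: 0

Branch on B: set B = 0.
Branch on E: set E = 0.
Unit clause (A) forces A = 1.
Unit clause (D') forces D = 0.
Unit clause (C') forces C = 0.
This assignment satisfies each clause.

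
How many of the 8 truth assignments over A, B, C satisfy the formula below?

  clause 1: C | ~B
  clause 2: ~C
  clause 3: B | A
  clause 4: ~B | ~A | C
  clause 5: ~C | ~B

1

There are 2^3 = 8 truth assignments over (A, B, C).
Split on C. With C = 1, the clauses containing C are satisfied and ~C drops from the rest; 0 of the 2^2 = 4 assignments to the other variables satisfy what remains.
With C = 0, by the same count on the reduced clause set, 1 assignment works.
(One model: A=T, B=F, C=F.)
Total: 0 + 1 = 1.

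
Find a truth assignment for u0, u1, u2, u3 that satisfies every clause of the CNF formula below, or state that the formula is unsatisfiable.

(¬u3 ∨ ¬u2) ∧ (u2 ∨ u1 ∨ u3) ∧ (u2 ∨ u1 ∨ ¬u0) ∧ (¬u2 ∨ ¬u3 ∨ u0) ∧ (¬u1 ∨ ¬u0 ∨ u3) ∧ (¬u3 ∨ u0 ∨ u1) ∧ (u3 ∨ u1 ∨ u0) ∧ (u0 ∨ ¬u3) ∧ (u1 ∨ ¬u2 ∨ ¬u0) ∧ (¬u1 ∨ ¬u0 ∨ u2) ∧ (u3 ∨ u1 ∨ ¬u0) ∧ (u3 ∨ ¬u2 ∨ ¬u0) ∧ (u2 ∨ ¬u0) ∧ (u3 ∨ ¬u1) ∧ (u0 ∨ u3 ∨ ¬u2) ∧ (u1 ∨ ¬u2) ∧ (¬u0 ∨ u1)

Case u3 = False:
(¬u1) alone gives u1 = False.
(u2) alone gives u2 = True.
But (¬u2) is also a unit clause — contradiction.
So u3 must be the other value — set u3 = True.
(¬u2) alone gives u2 = False.
(u0) alone gives u0 = True.
But (¬u0) is also a unit clause — contradiction.
Neither u3 = True nor u3 = False works.

UNSATISFIABLE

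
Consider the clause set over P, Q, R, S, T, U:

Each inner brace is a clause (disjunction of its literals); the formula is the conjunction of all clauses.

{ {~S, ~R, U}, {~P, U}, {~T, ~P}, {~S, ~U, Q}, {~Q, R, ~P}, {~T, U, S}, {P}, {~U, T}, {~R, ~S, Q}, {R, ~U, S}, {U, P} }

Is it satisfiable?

Unsatisfiable

From the singleton clause (P), P = 1.
From the singleton clause (U), U = 1.
From the singleton clause (~T), T = 0.
Now (T) is unsatisfied and unit — conflict.
No assignment satisfies every clause.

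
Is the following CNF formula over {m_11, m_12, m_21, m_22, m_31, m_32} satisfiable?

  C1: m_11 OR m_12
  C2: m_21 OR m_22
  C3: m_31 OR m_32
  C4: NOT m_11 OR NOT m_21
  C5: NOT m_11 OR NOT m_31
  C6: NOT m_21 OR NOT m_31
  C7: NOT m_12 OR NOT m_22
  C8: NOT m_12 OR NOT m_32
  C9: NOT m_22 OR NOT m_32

Branch on m_11: set m_11 = true.
Unit clause (NOT m_21) forces m_21 = false.
Unit clause (m_22) forces m_22 = true.
Unit clause (NOT m_31) forces m_31 = false.
Unit clause (m_32) forces m_32 = true.
That conflicts with the unit clause (NOT m_32).
Undo m_11 and try m_11 = false.
Unit clause (m_12) forces m_12 = true.
Unit clause (NOT m_22) forces m_22 = false.
Unit clause (m_21) forces m_21 = true.
Unit clause (NOT m_31) forces m_31 = false.
Unit clause (m_32) forces m_32 = true.
That conflicts with the unit clause (NOT m_32).
Either choice for m_11 ends in contradiction.
No assignment satisfies every clause.

No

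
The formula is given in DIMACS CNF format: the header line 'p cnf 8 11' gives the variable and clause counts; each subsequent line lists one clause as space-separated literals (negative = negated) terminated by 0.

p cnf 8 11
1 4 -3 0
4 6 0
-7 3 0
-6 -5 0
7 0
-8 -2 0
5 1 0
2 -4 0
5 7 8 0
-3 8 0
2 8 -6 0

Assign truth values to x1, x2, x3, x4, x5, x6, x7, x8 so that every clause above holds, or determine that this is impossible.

x1=True, x2=False, x3=True, x4=False, x5=False, x6=True, x7=True, x8=True

Unit clause (x7) forces x7 = True.
Unit clause (x3) forces x3 = True.
Unit clause (x8) forces x8 = True.
Unit clause (¬x2) forces x2 = False.
Unit clause (¬x4) forces x4 = False.
Unit clause (x1) forces x1 = True.
Unit clause (x6) forces x6 = True.
Unit clause (¬x5) forces x5 = False.
All clauses are satisfied.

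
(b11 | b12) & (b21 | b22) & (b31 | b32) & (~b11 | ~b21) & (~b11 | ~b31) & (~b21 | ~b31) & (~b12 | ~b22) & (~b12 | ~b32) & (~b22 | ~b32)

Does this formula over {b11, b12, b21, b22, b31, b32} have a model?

Unsatisfiable

Suppose b11 = 1.
(~b21) alone gives b21 = 0.
(b22) alone gives b22 = 1.
(~b31) alone gives b31 = 0.
(b32) alone gives b32 = 1.
Now (~b32) is unsatisfied and unit — conflict.
That branch fails; take b11 = 0 instead.
(b12) alone gives b12 = 1.
(~b22) alone gives b22 = 0.
(b21) alone gives b21 = 1.
(~b31) alone gives b31 = 0.
(b32) alone gives b32 = 1.
Now (~b32) is unsatisfied and unit — conflict.
Either choice for b11 ends in contradiction.
No assignment satisfies every clause.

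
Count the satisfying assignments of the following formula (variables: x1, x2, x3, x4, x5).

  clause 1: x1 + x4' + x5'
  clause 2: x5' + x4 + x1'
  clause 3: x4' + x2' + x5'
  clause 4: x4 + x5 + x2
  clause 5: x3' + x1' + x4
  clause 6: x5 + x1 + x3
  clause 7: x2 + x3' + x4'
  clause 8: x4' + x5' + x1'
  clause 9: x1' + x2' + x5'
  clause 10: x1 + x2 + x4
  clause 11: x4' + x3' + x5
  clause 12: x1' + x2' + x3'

There are 2^5 = 32 truth assignments over (x1, x2, x3, x4, x5).
Split on x4. With x4 = 1, the clauses containing x4 are satisfied and x4' drops from the rest; 2 of the 2^4 = 16 assignments to the other variables satisfy what remains.
With x4 = 0, by the same count on the reduced clause set, 4 assignments work.
(One model: x1=F, x2=T, x3=F, x4=F, x5=T.)
Total: 2 + 4 = 6.

6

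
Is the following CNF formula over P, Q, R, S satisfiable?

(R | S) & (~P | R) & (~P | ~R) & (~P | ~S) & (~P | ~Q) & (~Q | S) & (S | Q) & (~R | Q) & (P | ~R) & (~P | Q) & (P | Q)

Yes, satisfiable

Try R = 0.
From the singleton clause (S), S = 1.
From the singleton clause (~P), P = 0.
From the singleton clause (Q), Q = 1.
All clauses are satisfied.
A satisfying assignment: P ↦ 0; Q ↦ 1; R ↦ 0; S ↦ 1.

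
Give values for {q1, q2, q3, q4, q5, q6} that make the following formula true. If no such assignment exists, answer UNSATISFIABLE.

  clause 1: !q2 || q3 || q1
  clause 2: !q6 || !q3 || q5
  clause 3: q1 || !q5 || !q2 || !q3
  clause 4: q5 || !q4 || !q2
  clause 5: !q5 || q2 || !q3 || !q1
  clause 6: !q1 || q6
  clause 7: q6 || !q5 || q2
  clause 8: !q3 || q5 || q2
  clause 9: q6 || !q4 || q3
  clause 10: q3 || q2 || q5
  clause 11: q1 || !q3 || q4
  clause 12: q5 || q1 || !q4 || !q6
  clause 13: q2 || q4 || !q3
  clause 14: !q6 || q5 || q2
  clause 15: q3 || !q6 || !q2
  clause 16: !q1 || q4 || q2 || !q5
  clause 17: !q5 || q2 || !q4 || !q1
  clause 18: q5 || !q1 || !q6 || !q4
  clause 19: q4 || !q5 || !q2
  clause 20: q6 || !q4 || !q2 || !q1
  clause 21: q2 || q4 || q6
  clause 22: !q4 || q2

q1: true, q2: true, q3: true, q4: true, q5: true, q6: true

Try q1 = true.
The clause (q6) is unit, so q6 = true.
Try q3 = true.
The clause (q5) is unit, so q5 = true.
The clause (q2) is unit, so q2 = true.
The clause (q4) is unit, so q4 = true.
This assignment satisfies each clause.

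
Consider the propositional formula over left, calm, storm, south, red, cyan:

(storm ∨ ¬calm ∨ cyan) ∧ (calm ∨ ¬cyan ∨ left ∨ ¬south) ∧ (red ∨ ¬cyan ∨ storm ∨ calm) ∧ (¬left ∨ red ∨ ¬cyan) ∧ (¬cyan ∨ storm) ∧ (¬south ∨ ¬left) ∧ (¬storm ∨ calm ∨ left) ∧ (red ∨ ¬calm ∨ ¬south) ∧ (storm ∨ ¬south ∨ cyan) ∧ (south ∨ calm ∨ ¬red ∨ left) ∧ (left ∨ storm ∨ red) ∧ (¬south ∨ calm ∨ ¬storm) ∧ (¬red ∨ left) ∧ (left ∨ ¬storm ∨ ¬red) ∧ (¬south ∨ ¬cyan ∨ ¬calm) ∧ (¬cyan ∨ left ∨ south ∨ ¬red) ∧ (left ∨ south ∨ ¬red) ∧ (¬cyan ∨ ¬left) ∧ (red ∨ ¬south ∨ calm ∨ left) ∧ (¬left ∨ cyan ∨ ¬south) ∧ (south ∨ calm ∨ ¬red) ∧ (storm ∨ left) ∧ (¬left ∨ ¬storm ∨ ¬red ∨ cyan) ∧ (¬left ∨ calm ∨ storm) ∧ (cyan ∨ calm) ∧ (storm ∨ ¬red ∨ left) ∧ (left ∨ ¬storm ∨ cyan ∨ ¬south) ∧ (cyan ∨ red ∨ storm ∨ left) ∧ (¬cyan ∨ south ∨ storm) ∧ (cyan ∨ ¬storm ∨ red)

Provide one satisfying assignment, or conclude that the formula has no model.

Try cyan = True.
(storm) alone gives storm = True.
(¬left) alone gives left = False.
(calm) alone gives calm = True.
(¬red) alone gives red = False.
(¬south) alone gives south = False.
Every clause now holds.

left ↦ False, calm ↦ True, storm ↦ True, south ↦ False, red ↦ False, cyan ↦ True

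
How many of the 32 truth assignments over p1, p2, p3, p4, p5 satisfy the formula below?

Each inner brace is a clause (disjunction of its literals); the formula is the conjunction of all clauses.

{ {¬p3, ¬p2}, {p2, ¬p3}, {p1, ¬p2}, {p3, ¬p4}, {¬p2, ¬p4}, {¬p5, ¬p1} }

There are 2^5 = 32 truth assignments over (p1, p2, p3, p4, p5).
Split on p4. With p4 = True, the clauses containing p4 are satisfied and ¬p4 drops from the rest; 0 of the 2^4 = 16 assignments to the other variables satisfy what remains.
With p4 = False, by the same count on the reduced clause set, 4 assignments work.
(One model: p1=F, p2=F, p3=F, p4=F, p5=F.)
Total: 0 + 4 = 4.

4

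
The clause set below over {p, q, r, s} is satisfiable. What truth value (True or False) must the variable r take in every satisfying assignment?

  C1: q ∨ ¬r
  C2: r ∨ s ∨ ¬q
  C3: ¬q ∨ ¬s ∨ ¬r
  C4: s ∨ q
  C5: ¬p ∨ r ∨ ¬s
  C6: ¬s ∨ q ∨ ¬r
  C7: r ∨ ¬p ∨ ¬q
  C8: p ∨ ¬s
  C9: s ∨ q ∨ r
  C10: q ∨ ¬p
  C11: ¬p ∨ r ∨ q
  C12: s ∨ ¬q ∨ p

Suppose r = False.
Branch on s: set s = True.
(¬p) alone gives p = False.
But (p) is also a unit clause — contradiction.
So s must be the other value — set s = False.
(¬q) alone gives q = False.
But (q) is also a unit clause — contradiction.
Neither s = True nor s = False works.
So every satisfying assignment has r = True.

True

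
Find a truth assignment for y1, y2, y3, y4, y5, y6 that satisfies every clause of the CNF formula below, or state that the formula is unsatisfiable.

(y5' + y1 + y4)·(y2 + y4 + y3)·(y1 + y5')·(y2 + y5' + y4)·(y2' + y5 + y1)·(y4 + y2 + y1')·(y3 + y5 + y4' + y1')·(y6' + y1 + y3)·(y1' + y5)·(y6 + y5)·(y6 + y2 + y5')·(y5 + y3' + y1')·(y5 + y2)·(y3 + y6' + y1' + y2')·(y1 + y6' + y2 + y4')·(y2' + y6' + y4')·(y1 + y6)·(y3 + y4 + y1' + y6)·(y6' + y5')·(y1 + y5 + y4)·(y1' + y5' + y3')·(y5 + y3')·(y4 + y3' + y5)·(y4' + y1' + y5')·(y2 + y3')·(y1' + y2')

UNSATISFIABLE

Try y1 = 1.
From the singleton clause (y5), y5 = 1.
From the singleton clause (y6'), y6 = 0.
From the singleton clause (y2), y2 = 1.
But (y2') is also a unit clause — contradiction.
Backtrack on y1: now try y1 = 0.
From the singleton clause (y5'), y5 = 0.
From the singleton clause (y2'), y2 = 0.
But (y2) is also a unit clause — contradiction.
Both values of y1 lead to a conflict.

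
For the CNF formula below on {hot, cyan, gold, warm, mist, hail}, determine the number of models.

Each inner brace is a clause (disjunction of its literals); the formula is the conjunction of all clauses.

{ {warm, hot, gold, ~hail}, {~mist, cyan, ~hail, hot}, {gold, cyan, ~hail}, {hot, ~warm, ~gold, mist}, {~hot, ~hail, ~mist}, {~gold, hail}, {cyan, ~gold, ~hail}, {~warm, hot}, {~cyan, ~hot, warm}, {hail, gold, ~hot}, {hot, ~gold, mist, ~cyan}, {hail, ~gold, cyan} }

There are 2^6 = 64 truth assignments over (hot, cyan, gold, warm, mist, hail).
Split on mist. With mist = 1, the clauses containing mist are satisfied and ~mist drops from the rest; 3 of the 2^5 = 32 assignments to the other variables satisfy what remains.
With mist = 0, by the same count on the reduced clause set, 4 assignments work.
Total: 3 + 4 = 7.

7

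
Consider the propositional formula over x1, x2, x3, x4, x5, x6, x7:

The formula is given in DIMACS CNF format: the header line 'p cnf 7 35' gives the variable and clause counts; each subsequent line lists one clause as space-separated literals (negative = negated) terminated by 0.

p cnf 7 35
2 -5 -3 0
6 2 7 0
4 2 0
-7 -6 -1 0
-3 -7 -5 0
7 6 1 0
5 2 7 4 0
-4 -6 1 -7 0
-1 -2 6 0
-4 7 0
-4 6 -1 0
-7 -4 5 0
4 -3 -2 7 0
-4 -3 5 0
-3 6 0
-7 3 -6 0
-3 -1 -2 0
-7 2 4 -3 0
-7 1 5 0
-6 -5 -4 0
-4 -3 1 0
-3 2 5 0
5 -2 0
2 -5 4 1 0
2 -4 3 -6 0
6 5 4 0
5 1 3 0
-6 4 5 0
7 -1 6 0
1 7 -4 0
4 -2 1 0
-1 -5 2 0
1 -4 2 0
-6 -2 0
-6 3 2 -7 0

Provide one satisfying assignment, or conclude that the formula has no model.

x1 ↦ False,  x2 ↦ True,  x3 ↦ False,  x4 ↦ True,  x5 ↦ True,  x6 ↦ False,  x7 ↦ True

Branch on x4: set x4 = True.
Unit clause (x7) forces x7 = True.
Unit clause (x5) forces x5 = True.
Unit clause (¬x3) forces x3 = False.
Unit clause (¬x6) forces x6 = False.
Unit clause (¬x1) forces x1 = False.
Unit clause (x2) forces x2 = True.
Every clause now holds.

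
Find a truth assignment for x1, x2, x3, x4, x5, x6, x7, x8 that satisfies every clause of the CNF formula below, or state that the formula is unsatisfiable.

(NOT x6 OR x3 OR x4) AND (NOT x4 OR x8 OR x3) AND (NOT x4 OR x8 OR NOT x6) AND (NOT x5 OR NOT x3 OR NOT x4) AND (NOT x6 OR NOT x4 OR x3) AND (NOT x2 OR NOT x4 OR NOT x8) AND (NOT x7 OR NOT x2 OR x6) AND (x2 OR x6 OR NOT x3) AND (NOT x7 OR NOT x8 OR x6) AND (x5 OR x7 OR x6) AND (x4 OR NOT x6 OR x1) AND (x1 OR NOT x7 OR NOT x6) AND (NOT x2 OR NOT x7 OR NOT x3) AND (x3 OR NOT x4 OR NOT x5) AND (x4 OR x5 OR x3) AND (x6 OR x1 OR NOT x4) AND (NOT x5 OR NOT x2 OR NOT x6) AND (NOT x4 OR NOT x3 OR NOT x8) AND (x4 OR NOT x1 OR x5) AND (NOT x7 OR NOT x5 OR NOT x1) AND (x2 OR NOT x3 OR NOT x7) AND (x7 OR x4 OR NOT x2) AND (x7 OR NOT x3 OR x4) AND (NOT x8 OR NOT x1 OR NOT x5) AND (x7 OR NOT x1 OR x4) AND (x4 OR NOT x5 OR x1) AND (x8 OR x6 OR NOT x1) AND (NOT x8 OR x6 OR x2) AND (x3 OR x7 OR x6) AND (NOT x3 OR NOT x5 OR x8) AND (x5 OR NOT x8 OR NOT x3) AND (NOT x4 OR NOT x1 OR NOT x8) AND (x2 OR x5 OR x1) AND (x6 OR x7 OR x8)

Try x6 = false.
Try x7 = false.
The clause (x5) is unit, so x5 = true.
The clause (x3) is unit, so x3 = true.
The clause (NOT x4) is unit, so x4 = false.
But (x4) is also a unit clause — contradiction.
So x7 must be the other value — set x7 = true.
The clause (NOT x2) is unit, so x2 = false.
The clause (NOT x3) is unit, so x3 = false.
The clause (NOT x8) is unit, so x8 = false.
The clause (NOT x4) is unit, so x4 = false.
The clause (x5) is unit, so x5 = true.
The clause (NOT x1) is unit, so x1 = false.
But (x1) is also a unit clause — contradiction.
Neither x7 = true nor x7 = false works.
So x6 must be the other value — set x6 = true.
Try x3 = true.
Try x4 = false.
The clause (x1) is unit, so x1 = true.
The clause (x5) is unit, so x5 = true.
The clause (NOT x2) is unit, so x2 = false.
The clause (NOT x7) is unit, so x7 = false.
But (x7) is also a unit clause — contradiction.
So x4 must be the other value — set x4 = true.
The clause (x8) is unit, so x8 = true.
But (NOT x8) is also a unit clause — contradiction.
Neither x4 = true nor x4 = false works.
So x3 must be the other value — set x3 = false.
The clause (x4) is unit, so x4 = true.
But (NOT x4) is also a unit clause — contradiction.
Neither x3 = true nor x3 = false works.
Neither x6 = true nor x6 = false works.

UNSATISFIABLE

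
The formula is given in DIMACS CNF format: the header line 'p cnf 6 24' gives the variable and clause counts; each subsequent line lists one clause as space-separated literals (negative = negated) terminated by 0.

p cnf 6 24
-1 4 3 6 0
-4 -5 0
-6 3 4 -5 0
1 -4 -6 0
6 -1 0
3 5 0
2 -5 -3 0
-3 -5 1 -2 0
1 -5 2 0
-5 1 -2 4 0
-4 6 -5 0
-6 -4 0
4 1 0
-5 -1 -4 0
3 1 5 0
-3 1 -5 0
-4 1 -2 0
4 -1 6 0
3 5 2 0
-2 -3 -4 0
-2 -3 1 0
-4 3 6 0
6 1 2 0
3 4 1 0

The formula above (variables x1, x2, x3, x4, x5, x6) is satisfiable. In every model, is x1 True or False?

True

Suppose x1 = False.
The clause (x4) is unit, so x4 = True.
The clause (¬x5) is unit, so x5 = False.
The clause (¬x6) is unit, so x6 = False.
The clause (x3) is unit, so x3 = True.
The clause (¬x2) is unit, so x2 = False.
But (x2) is also a unit clause — contradiction.
So every satisfying assignment has x1 = True.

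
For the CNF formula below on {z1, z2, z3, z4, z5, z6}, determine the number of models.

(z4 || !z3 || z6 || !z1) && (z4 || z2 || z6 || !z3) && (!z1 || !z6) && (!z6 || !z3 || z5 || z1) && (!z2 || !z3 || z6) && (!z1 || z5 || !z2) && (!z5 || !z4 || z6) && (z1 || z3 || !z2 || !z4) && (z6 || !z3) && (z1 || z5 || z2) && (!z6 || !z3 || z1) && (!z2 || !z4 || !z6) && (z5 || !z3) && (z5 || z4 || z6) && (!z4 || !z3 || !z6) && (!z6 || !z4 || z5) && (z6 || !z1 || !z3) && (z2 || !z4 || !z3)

There are 2^6 = 64 truth assignments over (z1, z2, z3, z4, z5, z6).
Split on z3. With z3 = true, the clauses containing z3 are satisfied and !z3 drops from the rest; 0 of the 2^5 = 32 assignments to the other variables satisfy what remains.
With z3 = false, by the same count on the reduced clause set, 9 assignments work.
(One model: z1=F, z2=F, z3=F, z4=F, z5=T, z6=F.)
Total: 0 + 9 = 9.

9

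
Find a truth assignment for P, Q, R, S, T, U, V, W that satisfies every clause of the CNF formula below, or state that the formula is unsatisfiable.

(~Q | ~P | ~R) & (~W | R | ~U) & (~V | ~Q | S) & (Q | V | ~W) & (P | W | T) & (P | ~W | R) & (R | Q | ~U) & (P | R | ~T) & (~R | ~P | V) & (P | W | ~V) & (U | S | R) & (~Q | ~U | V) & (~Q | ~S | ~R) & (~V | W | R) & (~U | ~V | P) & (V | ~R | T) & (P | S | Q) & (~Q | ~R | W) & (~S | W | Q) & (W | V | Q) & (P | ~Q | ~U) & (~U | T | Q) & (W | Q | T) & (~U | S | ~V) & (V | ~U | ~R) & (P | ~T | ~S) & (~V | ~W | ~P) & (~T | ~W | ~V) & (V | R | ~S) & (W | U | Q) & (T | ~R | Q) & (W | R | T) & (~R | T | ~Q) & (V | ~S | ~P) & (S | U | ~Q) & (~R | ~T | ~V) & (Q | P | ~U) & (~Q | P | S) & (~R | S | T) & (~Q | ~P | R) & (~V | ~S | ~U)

UNSATISFIABLE

Try Q = 0.
Try V = 1.
Try R = 1.
From the singleton clause (T), T = 1.
Now (~T) is unsatisfied and unit — conflict.
Undo R and try R = 0.
From the singleton clause (~U), U = 0.
From the singleton clause (S), S = 1.
From the singleton clause (W), W = 1.
From the singleton clause (P), P = 1.
Now (~P) is unsatisfied and unit — conflict.
Neither R = 1 nor R = 0 works.
Undo V and try V = 0.
From the singleton clause (~W), W = 0.
Now (W) is unsatisfied and unit — conflict.
Neither V = 1 nor V = 0 works.
Undo Q and try Q = 1.
Try P = 0.
From the singleton clause (~U), U = 0.
From the singleton clause (S), S = 1.
From the singleton clause (~R), R = 0.
From the singleton clause (~W), W = 0.
From the singleton clause (T), T = 1.
Now (~T) is unsatisfied and unit — conflict.
Undo P and try P = 1.
From the singleton clause (~R), R = 0.
Now (R) is unsatisfied and unit — conflict.
Neither P = 1 nor P = 0 works.
Neither Q = 1 nor Q = 0 works.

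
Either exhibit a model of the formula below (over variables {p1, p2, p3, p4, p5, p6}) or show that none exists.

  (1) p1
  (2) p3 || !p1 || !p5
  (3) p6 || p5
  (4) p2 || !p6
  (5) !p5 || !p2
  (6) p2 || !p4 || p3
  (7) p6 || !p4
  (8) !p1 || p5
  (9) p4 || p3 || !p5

From the singleton clause (p1), p1 = true.
From the singleton clause (p5), p5 = true.
From the singleton clause (p3), p3 = true.
From the singleton clause (!p2), p2 = false.
From the singleton clause (!p6), p6 = false.
From the singleton clause (!p4), p4 = false.
Every clause now holds.

p1: true,  p2: false,  p3: true,  p4: false,  p5: true,  p6: false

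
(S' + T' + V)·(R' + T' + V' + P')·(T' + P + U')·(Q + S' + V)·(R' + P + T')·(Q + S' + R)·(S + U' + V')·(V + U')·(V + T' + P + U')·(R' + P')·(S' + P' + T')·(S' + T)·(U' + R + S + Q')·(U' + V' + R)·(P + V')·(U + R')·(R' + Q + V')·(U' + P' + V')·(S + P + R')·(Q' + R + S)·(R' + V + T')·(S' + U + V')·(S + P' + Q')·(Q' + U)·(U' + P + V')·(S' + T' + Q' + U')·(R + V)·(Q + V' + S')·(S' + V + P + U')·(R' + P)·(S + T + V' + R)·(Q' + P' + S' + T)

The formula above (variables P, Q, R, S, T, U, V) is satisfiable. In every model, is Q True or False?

Suppose Q = 1.
From the singleton clause (U), U = 1.
From the singleton clause (V), V = 1.
From the singleton clause (S), S = 1.
From the singleton clause (T), T = 1.
That conflicts with the unit clause (T').
So every satisfying assignment has Q = False.

False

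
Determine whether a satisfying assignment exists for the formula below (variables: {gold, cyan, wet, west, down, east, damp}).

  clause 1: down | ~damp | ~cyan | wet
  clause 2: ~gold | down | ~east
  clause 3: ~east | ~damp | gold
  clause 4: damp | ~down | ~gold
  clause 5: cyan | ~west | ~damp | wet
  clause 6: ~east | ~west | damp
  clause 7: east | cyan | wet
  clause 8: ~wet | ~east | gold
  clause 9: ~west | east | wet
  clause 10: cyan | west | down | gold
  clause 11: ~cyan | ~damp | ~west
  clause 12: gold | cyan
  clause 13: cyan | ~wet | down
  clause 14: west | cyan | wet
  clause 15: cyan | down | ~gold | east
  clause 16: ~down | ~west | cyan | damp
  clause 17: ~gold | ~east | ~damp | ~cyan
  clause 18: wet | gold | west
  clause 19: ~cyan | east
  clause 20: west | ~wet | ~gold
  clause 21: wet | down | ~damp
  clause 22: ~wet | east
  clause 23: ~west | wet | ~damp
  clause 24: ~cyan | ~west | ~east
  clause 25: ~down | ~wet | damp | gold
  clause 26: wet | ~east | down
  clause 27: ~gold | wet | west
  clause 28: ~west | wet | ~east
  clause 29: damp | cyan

Yes

Branch on gold: set gold = 1.
Branch on down: set down = 1.
(damp) alone gives damp = 1.
Branch on cyan: set cyan = 0.
Branch on west: set west = 1.
(wet) alone gives wet = 1.
(east) alone gives east = 1.
Every clause now holds.
A satisfying assignment: gold=1; cyan=0; wet=1; west=1; down=1; east=1; damp=1.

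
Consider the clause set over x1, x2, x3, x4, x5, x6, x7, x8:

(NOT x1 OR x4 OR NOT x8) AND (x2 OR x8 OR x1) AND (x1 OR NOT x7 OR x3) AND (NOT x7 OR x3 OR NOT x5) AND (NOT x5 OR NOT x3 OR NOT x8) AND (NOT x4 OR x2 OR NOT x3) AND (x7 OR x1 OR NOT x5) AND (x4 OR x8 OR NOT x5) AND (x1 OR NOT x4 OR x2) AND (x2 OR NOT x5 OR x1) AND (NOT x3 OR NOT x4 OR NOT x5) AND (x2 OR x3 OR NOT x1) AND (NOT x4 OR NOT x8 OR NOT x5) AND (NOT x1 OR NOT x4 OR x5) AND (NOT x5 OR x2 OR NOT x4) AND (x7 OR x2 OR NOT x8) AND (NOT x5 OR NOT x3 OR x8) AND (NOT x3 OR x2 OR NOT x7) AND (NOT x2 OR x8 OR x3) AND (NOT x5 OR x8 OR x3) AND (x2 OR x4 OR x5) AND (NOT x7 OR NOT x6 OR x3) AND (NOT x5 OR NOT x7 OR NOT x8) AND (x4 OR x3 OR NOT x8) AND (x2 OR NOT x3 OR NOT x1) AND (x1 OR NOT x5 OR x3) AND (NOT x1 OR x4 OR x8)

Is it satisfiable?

Yes, satisfiable

Case x1 = false:
Case x2 = true:
Case x7 = false:
The clause (NOT x5) is unit, so x5 = false.
Case x8 = false:
The clause (x3) is unit, so x3 = true.
All clauses hold; x4, x6 can take either value.
A satisfying assignment: x1: false,  x2: true,  x3: true,  x4: true,  x5: false,  x6: false,  x7: false,  x8: false.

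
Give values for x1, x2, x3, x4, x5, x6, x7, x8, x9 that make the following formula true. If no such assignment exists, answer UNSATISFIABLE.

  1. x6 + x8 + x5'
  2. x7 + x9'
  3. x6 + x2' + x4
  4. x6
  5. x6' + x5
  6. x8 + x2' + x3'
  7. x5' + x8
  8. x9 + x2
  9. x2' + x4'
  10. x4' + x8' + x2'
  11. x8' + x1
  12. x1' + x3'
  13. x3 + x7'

x1: 1; x2: 1; x3: 0; x4: 0; x5: 1; x6: 1; x7: 0; x8: 1; x9: 0

From the singleton clause (x6), x6 = 1.
From the singleton clause (x5), x5 = 1.
From the singleton clause (x8), x8 = 1.
From the singleton clause (x1), x1 = 1.
From the singleton clause (x3'), x3 = 0.
From the singleton clause (x7'), x7 = 0.
From the singleton clause (x9'), x9 = 0.
From the singleton clause (x2), x2 = 1.
From the singleton clause (x4'), x4 = 0.
All clauses are satisfied.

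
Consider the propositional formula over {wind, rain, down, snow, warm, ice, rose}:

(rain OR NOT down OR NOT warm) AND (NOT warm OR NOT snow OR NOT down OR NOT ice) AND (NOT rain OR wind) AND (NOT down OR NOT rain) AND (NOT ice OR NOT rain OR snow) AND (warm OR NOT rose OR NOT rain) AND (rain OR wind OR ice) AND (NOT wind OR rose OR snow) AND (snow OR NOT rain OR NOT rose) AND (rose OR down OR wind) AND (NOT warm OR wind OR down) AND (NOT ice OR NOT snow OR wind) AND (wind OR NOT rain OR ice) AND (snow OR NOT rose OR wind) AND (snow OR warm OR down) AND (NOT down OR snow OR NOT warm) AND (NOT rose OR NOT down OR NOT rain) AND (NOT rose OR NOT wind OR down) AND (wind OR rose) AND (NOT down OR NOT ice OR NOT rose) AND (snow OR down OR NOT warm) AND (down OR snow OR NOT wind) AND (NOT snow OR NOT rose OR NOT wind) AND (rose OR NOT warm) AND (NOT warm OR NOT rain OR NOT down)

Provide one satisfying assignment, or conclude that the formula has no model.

wind=true, rain=false, down=true, snow=false, warm=false, ice=false, rose=true

Case rain = false:
Case down = true:
Unit clause (NOT warm) forces warm = false.
Case wind = true:
Case rose = true:
Unit clause (NOT ice) forces ice = false.
Unit clause (NOT snow) forces snow = false.
This assignment satisfies each clause.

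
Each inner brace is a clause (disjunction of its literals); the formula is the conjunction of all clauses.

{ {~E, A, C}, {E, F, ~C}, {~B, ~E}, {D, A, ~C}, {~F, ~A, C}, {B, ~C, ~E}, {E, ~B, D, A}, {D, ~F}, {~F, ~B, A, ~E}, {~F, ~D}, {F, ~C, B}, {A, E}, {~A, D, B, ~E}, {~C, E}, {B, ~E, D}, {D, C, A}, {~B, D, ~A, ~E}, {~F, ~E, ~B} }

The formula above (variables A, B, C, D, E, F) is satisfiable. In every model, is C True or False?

Suppose C = 1.
(E) alone gives E = 1.
(~B) alone gives B = 0.
Now (B) is unsatisfied and unit — conflict.
So every satisfying assignment has C = False.

False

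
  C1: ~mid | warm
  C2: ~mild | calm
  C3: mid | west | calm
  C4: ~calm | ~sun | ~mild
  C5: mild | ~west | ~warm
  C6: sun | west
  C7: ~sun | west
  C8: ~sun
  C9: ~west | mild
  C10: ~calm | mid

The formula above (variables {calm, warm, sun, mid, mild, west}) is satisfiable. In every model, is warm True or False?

Suppose warm = 0.
Unit clause (~mid) forces mid = 0.
Unit clause (~sun) forces sun = 0.
Unit clause (west) forces west = 1.
Unit clause (mild) forces mild = 1.
Unit clause (calm) forces calm = 1.
That conflicts with the unit clause (~calm).
So every satisfying assignment has warm = True.

True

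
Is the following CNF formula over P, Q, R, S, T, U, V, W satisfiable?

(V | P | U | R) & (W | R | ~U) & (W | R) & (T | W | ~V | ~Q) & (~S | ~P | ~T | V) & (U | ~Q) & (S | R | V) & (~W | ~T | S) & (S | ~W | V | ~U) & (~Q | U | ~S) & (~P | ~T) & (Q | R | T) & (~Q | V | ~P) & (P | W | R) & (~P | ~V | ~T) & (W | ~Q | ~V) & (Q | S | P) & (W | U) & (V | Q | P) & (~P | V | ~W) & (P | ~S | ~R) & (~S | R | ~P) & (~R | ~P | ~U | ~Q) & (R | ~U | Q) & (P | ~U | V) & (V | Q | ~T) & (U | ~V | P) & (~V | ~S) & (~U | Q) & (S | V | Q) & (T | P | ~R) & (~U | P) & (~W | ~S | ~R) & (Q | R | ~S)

Yes, satisfiable

Branch on W: set W = 1.
Branch on U: set U = 1.
(Q) alone gives Q = 1.
(P) alone gives P = 1.
(~T) alone gives T = 0.
(V) alone gives V = 1.
(~R) alone gives R = 0.
(~S) alone gives S = 0.
All clauses are satisfied.
A satisfying assignment: P: 1, Q: 1, R: 0, S: 0, T: 0, U: 1, V: 1, W: 1.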